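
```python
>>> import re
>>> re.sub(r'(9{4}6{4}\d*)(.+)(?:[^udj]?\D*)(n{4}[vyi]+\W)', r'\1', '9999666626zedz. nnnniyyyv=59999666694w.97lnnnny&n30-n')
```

Pattern: exactly 4 of the literal '9', then exactly 4 of a literal '6', then zero or more of a digit (captured); then one or more of any character (captured); then optionally any character except [udj], then zero or more of a non-digit (non-capturing group); then exactly 4 of the literal 'n', then one or more of one of [vyi], then a non-word character (captured).
Each match is replaced using the text its own group 1 captured.

'9999666626n30-n'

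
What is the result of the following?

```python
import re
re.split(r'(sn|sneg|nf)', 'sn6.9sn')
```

['', 'sn', '6.9', 'sn', '']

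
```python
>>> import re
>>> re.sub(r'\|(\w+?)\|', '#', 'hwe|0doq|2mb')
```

'hwe#2mb'

Matches: at [3:9] → '|0doq|'.
Every occurrence is swapped for '#'.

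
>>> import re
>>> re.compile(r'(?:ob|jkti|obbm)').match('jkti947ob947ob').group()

`re.match` won't scan ahead — the pattern has to work from the very first character.
The match spans [0:4] → 'jkti'.

'jkti'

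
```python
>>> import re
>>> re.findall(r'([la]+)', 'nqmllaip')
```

This matches one or more of one of [la] (captured).
Matches: at [3:6] match 'lla', group 1 = 'lla'.
`findall` collects group 1 from the one match (1 total).

['lla']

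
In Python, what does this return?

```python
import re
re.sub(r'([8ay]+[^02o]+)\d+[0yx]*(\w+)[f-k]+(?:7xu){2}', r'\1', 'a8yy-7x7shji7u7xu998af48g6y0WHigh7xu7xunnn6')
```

'a8yy-7x7shji7u7xu998af48g6ynnn6'

Pattern: one or more of one of [8ay], then one or more of any character except [02o] (captured); then one or more of a digit, then zero or more of one of [0yx]; then one or more of a word character (captured); then one or more of a character in [f-k], then the literal '7xu' repeated 2 times.
Matches: at [0:39] → 'a8yy-7x7shji7u7xu998af48g6y0WHigh7xu7xu'.
Each match is replaced using the text its own group 1 captured.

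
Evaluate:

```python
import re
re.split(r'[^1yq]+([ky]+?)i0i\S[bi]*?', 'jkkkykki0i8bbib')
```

['', 'ykk', 'bbib']

A `+?`/`*?`/`{m,n}?` starts at its minimum and grows only as far as needed for what follows to match.
The group in the pattern means `split` returns the separators' captures alongside the pieces.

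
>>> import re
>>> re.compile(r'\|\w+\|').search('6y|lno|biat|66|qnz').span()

(2, 7)

The match spans [2:7] → '|lno|'.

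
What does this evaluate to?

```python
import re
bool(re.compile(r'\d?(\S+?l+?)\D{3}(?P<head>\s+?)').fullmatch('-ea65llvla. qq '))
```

`re.fullmatch` is like wrapping the pattern in `^…$` (in single-line mode).
Here there's no way to consume every character, so the call returns None, and `bool(None)` is False.

False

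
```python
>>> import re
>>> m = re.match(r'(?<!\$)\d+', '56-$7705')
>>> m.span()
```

`re.match` only tries the pattern at the start of the string.
The match spans [0:2] → '56'.

(0, 2)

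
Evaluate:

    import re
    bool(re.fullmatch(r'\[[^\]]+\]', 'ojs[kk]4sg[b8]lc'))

`fullmatch` succeeds only if the pattern covers the string from start to end.
Here the string isn't matched end-to-end, so the call returns None, and `bool(None)` is False.

False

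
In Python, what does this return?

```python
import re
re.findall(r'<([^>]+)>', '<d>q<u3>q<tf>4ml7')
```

`findall` collects group 1 from each match (3 total).

['d', 'u3', 'tf']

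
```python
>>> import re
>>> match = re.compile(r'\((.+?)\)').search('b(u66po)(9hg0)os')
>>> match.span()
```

(1, 8)

`search` walks the string left to right and returns the first match it finds.
The match spans [1:8] → '(u66po)'.
Captured: group 1 = 'u66po'.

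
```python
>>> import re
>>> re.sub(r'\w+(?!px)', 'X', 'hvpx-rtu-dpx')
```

'X-X-X'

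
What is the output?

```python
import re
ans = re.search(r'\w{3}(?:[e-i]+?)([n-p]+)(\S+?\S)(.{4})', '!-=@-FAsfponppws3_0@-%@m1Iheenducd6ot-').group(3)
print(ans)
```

This matches exactly 3 of a word character; then one or more of a character in [e-i] (lazy) (non-capturing group); then one or more of a character in [n-p] (captured); then one or more of a non-whitespace character (lazy), then a non-whitespace character (captured); then exactly 4 of any character (captured).
The `?` after the quantifier makes it lazy — it takes as little as possible before letting the rest of the pattern try.
Unlike `match`, `search` isn't anchored — it looks for the pattern anywhere in the string.
The match spans [5:20] → 'FAsfponppws3_0@'.
Captured: group 1 = 'ponpp', group 2 = 'ws', group 3 = '3_0@'.

3_0@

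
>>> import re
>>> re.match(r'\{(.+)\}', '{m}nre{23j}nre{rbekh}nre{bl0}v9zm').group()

'{m}nre{23j}nre{rbekh}nre{bl0}'

`re.match` only tries the pattern at the start of the string.
The match spans [0:29] → '{m}nre{23j}nre{rbekh}nre{bl0}'.
Captured: group 1 = 'm}nre{23j}nre{rbekh}nre{bl0'.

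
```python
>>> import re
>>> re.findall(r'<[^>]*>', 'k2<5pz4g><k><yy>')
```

['<5pz4g>', '<k>', '<yy>']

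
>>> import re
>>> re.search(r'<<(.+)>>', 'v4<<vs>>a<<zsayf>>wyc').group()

'<<vs>>a<<zsayf>>'

`re.search` tries every starting position until one works.
The match spans [2:18] → '<<vs>>a<<zsayf>>'.
Captured: group 1 = 'vs>>a<<zsayf'.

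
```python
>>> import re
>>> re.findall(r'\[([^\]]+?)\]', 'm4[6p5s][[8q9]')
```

['6p5s', '[8q9']

Matches: at [2:8] match '[6p5s]', group 1 = '6p5s'; at [8:14] match '[[8q9]', group 1 = '[8q9'.
`findall` collects group 1 from each match (2 total).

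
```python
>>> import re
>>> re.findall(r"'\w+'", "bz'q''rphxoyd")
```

["'q'"]

Matches: at [2:5] → "'q'".
`findall` yields the raw match text (1 of them) because the pattern has no groups.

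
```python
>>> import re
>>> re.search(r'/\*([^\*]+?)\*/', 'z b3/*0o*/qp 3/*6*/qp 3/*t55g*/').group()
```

`re.search` scans for the first position where the pattern succeeds.
The match spans [4:10] → '/*0o*/'.
Captured: group 1 = '0o'.

'/*0o*/'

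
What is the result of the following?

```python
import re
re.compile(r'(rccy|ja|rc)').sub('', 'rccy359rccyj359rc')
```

'359j359'

Alternation isn't longest-match — the leftmost alternative that fits at this position is chosen.
Matches: at [0:4] → 'rccy'; at [7:11] → 'rccy'; at [15:17] → 'rc'.
`sub` substitutes '' at each match site.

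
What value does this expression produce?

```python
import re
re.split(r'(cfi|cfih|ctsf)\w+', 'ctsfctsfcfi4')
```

['', 'ctsf', '']

`re.split` interleaves the captured-group text with the surrounding fragments.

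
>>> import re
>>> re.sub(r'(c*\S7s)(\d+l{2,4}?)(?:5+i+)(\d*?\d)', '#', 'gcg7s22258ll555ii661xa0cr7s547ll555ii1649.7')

'g#61xa0#649.7'

The pattern matches zero or more of the literal 'c', then a non-whitespace character, then the literal '7s' (captured); then one or more of a digit, then 2 to 4 of a literal 'l' (lazy) (captured); then one or more of the literal '5', then one or more of the literal 'i' (non-capturing group); then zero or more of a digit (lazy), then a digit (captured).
Every occurrence is swapped for '#'.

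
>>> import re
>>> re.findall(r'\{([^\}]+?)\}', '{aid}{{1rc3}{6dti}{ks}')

Scanning left to right: at [0:5] match '{aid}', group 1 = 'aid'; at [5:12] match '{{1rc3}', group 1 = '{1rc3'; at [12:18] match '{6dti}', group 1 = '6dti'; at [18:22] match '{ks}', group 1 = 'ks'.
`findall` collects group 1 from each match (4 total).

['aid', '{1rc3', '6dti', 'ks']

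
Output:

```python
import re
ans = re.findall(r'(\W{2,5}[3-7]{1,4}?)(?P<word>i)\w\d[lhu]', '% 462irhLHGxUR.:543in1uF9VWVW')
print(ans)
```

The pattern matches 2 to 5 of a non-word character, then 1 to 4 of a character in [3-7] (lazy) (captured); then a literal 'i' (captured as 'word'); then a word character, then a digit, then one of [lhu].
Matches: at [14:23] match '.:543in1u', groups = ('.:543', 'i').
2 groups means the one result is a tuple of 2 captured strings — 1 here.

[('.:543', 'i')]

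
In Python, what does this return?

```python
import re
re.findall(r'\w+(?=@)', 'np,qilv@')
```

['qilv']

The lookaround is zero-width — it requires the adjacent text to match without consuming it, so the asserted text isn't part of the match.
Walking the string: at [3:7] → 'qilv'.
With no groups in the pattern, `findall` gives back each whole match — 1 here.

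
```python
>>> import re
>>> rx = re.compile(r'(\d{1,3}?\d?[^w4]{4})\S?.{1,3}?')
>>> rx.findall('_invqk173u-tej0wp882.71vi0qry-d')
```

['173u-t', '882.71', '0qry-']

With the lazy modifier that quantifier settles for the fewest repetitions that let the rest of the pattern succeed (the atoms after it are unaffected and can still be greedy).
Because there's exactly one group, `findall` drops the full match and keeps group 1 from each hit.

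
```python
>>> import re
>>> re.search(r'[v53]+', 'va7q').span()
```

The pattern matches one or more of one of [v53].
Unlike `match`, `search` isn't anchored — it looks for the pattern anywhere in the string.
The match spans [0:1] → 'v'.

(0, 1)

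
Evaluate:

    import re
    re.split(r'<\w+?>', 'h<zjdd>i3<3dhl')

['h', 'i3<3dhl']

Each match becomes a cut point; 2 segments remain.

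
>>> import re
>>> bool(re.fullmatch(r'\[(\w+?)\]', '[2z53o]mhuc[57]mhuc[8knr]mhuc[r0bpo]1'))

False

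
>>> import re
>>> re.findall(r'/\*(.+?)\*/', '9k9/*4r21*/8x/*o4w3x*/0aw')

['4r21', 'o4w3x']

The `?` after the quantifier makes it lazy — it takes as little as possible before letting the rest of the pattern try.
Walking the string: at [3:11] match '/*4r21*/', group 1 = '4r21'; at [13:22] match '/*o4w3x*/', group 1 = 'o4w3x'.
Because there's exactly one group, `findall` drops the full match and keeps group 1 from each hit.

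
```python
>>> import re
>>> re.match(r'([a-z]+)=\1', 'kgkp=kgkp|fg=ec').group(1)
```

`\1` has to match the exact text group 1 already captured.
With `match`, the pattern is implicitly anchored at the beginning.
The match spans [0:9] → 'kgkp=kgkp'.
Captured: group 1 = 'kgkp'.

'kgkp'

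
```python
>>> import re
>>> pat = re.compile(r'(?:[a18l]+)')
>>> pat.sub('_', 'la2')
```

'_2'

Pattern: one or more of one of [a18l] (non-capturing group).
Matches: at [0:2] → 'la'.
Each match is replaced by '_'.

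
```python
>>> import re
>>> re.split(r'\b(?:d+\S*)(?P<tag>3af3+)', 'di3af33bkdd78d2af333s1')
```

Pattern: a word boundary (`\b`, zero-width); then one or more of a literal 'd', then zero or more of a non-whitespace character (non-capturing group); then the literal '3af', then one or more of the literal '3' (captured as 'tag').
Because the pattern has a capturing group, `split` also inserts each captured text between the pieces.

['', '3af33', 'bkdd78d2af333s1']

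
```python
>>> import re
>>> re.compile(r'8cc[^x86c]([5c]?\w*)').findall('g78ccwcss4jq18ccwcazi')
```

One capturing group, so `findall` returns just the captured substring from the one match — 1 in all.

['css4jq18ccwcazi']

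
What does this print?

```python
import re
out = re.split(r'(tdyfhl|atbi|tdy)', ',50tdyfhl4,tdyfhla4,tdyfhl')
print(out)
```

The regex engine tests alternatives in the order written; an earlier branch that matches wins even if a later one would match more.
`re.split` interleaves the captured-group text with the surrounding fragments.

[',50', 'tdyfhl', '4,', 'tdyfhl', 'a4,', 'tdyfhl', '']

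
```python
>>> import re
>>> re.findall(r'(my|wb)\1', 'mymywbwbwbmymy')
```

['my', 'wb', 'my']

The backreference `\1` re-matches whatever the first group consumed, character for character.
Matches: at [0:4] match 'mymy', group 1 = 'my'; at [4:8] match 'wbwb', group 1 = 'wb'; at [10:14] match 'mymy', group 1 = 'my'.
Because there's exactly one group, `findall` drops the full match and keeps group 1 from each hit.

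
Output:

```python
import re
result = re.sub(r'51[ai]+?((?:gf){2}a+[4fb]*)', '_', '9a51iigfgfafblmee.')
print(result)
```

9a_lmee.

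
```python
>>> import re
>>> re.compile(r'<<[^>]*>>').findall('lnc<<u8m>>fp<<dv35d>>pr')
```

['<<u8m>>', '<<dv35d>>']

`findall` yields the raw match text (2 of them) because the pattern has no groups.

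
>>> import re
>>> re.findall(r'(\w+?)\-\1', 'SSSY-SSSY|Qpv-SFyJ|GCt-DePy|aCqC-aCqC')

['SSSY', 'aCqC']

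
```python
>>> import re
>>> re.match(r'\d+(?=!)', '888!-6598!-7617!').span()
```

(0, 3)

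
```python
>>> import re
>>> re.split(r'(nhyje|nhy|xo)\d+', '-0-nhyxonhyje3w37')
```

['-0-nhyxo', 'nhyje', 'w37']

The group in the pattern means `split` returns the separators' captures alongside the pieces.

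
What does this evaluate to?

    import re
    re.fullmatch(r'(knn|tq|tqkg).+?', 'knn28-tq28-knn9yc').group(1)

'knn'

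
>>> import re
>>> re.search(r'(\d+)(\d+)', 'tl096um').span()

The match spans [2:5] → '096'.

(2, 5)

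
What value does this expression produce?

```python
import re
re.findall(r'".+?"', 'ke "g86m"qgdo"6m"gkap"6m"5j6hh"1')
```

['"g86m"', '"6m"', '"6m"']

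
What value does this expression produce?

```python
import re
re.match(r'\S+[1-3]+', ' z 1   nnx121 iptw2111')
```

This matches one or more of a non-whitespace character; then one or more of a character in [1-3].
`re.match` only tries the pattern at the start of the string.
Here the pattern fails at index 0, so the call returns None.

None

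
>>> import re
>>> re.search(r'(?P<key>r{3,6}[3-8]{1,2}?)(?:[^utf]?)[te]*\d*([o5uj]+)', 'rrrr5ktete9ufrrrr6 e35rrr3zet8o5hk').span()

The pattern matches 3 to 6 of a literal 'r', then 1 to 2 of a character in [3-8] (lazy) (captured as 'key'); then optionally any character except [utf] (non-capturing group); then zero or more of one of [te], then zero or more of a digit; then one or more of one of [o5uj] (captured).
`re.search` scans for the first position where the pattern succeeds.
The match spans [0:12] → 'rrrr5ktete9u'.
Captured: group 1 = 'rrrr5', group 2 = 'u'.

(0, 12)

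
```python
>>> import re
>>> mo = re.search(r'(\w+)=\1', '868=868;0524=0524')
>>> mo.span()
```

After group 1 captures some text, `\1` only succeeds where that same text appears again.
`search` walks the string left to right and returns the first match it finds.
The match spans [0:7] → '868=868'.
Captured: group 1 = '868'.

(0, 7)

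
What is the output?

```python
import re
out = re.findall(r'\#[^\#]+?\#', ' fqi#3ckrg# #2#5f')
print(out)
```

['#3ckrg#', '#2#']

Scanning left to right: at [4:11] → '#3ckrg#'; at [12:15] → '#2#'.
No capturing groups, so `findall` returns the 2 full match strings.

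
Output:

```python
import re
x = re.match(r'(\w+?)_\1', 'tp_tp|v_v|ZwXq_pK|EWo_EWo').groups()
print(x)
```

`\1` has to match the exact text group 1 already captured.
With `match`, the pattern is implicitly anchored at the beginning.
The match spans [0:5] → 'tp_tp'.
Captured: group 1 = 'tp'.

('tp',)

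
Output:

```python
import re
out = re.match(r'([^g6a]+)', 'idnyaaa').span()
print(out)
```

(0, 4)

Pattern: one or more of any character except [g6a] (captured).
`match` is anchored at position 0; if the pattern doesn't fit there, it returns None.
The match spans [0:4] → 'idny'.
Captured: group 1 = 'idny'.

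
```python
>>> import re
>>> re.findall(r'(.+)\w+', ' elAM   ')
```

[' elA']

One capturing group, so `findall` returns just the captured substring from the one match — 1 in all.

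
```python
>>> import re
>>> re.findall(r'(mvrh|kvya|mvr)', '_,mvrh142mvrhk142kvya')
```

Alternation tries branches left to right and keeps the first one that lets the overall match succeed at that position.
Matches: at [2:6] match 'mvrh', group 1 = 'mvrh'; at [9:13] match 'mvrh', group 1 = 'mvrh'; at [17:21] match 'kvya', group 1 = 'kvya'.
`findall` collects group 1 from each match (3 total).

['mvrh', 'mvrh', 'kvya']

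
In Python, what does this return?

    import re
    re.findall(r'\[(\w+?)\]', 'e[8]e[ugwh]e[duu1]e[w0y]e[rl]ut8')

['8', 'ugwh', 'duu1', 'w0y', 'rl']

Because there's exactly one group, `findall` drops the full match and keeps group 1 from each hit.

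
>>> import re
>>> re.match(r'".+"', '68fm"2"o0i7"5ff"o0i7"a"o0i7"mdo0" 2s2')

`re.match` won't scan ahead — the pattern has to work from the very first character.
Here position 0 doesn't satisfy it, so the call returns None.

None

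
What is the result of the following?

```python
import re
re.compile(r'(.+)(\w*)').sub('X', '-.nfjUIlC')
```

'X'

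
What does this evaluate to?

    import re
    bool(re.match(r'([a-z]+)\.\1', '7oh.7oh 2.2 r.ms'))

After group 1 captures some text, `\1` only succeeds where that same text appears again.
`match` is anchored at position 0; if the pattern doesn't fit there, it returns None.
Here the pattern fails at index 0, so the call returns None, and `bool(None)` is False.

False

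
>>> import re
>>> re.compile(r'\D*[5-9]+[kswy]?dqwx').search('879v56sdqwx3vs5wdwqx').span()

(3, 11)

Pattern: zero or more of a non-digit, then one or more of a character in [5-9], then optionally one of [kswy]; then the literal 'dq', then the literal 'wx'.
The match spans [3:11] → 'v56sdqwx'.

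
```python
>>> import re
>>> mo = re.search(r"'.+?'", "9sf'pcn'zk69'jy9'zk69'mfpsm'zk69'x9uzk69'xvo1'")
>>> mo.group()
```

`re.search` tries every starting position until one works.
The match spans [3:8] → "'pcn'".

"'pcn'"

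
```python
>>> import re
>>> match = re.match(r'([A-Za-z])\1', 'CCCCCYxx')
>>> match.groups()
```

('C',)

`\1` has to match the exact text group 1 already captured.
`re.match` won't scan ahead — the pattern has to work from the very first character.
The match spans [0:2] → 'CC'.
Captured: group 1 = 'C'.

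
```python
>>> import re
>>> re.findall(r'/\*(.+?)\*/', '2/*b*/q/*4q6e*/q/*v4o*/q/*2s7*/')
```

['b', '4q6e', 'v4o', '2s7']

Because the quantifier is non-greedy, it stops expanding at the earliest point where the rest of the pattern can succeed.
Walking the string: at [1:6] match '/*b*/', group 1 = 'b'; at [7:15] match '/*4q6e*/', group 1 = '4q6e'; at [16:23] match '/*v4o*/', group 1 = 'v4o'; at [24:31] match '/*2s7*/', group 1 = '2s7'.
Because there's exactly one group, `findall` drops the full match and keeps group 1 from each hit.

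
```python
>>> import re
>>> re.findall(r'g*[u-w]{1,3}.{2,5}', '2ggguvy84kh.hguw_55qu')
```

['ggguvy84kh', 'guw_55qu']

The pattern matches zero or more of the literal 'g', then 1 to 3 of a character in [u-w]; then 2 to 5 of any character.
Walking the string: at [1:11] → 'ggguvy84kh'; at [13:21] → 'guw_55qu'.
`findall` yields the raw match text (2 of them) because the pattern has no groups.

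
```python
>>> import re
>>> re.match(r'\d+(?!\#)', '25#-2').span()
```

(0, 1)

`match` is anchored at position 0; if the pattern doesn't fit there, it returns None.
The match spans [0:1] → '2'.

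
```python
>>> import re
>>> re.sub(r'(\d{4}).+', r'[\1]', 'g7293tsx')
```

'g[7293]'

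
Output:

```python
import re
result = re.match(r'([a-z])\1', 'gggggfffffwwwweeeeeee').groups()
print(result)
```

('g',)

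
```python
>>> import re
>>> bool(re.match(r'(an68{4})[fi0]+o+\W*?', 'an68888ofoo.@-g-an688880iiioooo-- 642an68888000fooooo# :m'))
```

False

Pattern: the literal 'an6', then exactly 4 of a literal '8' (captured); then one or more of one of [fi0]; then one or more of a literal 'o', then zero or more of a non-word character (lazy).
With `match`, the pattern is implicitly anchored at the beginning.
Here position 0 doesn't satisfy it, so the call returns None, and `bool(None)` is False.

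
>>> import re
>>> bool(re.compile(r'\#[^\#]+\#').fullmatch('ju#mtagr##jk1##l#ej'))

False

`re.fullmatch` is like wrapping the pattern in `^…$` (in single-line mode).
Here the string isn't matched end-to-end, so the call returns None, and `bool(None)` is False.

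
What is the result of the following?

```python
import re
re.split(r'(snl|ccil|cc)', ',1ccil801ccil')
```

Alternation tries branches left to right and keeps the first one that lets the overall match succeed at that position.
Matches to split on: at [2:6] → 'ccil'; at [9:13] → 'ccil'.
`re.split` interleaves the captured-group text with the surrounding fragments.

[',1', 'ccil', '801', 'ccil', '']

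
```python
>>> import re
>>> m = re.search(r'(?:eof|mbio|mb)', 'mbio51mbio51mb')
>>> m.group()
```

`|` is ordered: at each position the engine commits to the first alternative that works.
Unlike `match`, `search` isn't anchored — it looks for the pattern anywhere in the string.
The match spans [0:4] → 'mbio'.

'mbio'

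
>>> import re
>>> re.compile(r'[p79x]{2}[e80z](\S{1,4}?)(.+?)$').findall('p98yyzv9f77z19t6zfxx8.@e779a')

[('y', 'yzv9f77z19t6zfxx8.@e779a')]

With the lazy modifier that quantifier settles for the fewest repetitions that let the rest of the pattern succeed (the atoms after it are unaffected and can still be greedy).
With 2 capturing groups, `findall` returns a 2-tuple per match.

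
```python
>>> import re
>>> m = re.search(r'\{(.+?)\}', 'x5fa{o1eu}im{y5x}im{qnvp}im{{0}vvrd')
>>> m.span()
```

`re.search` tries every starting position until one works.
The match spans [4:10] → '{o1eu}'.
Captured: group 1 = 'o1eu'.

(4, 10)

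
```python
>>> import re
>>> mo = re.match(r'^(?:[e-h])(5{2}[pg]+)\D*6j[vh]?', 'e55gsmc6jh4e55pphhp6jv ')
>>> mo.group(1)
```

The match spans [0:10] → 'e55gsmc6jh'.
Captured: group 1 = '55g'.

'55g'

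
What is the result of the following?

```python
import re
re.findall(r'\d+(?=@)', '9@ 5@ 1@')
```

['9', '5', '1']

The positive lookaround only admits positions where the adjacent text matches; those characters stay outside the span.
Since nothing is captured, `findall` lists the 3 matched substrings directly.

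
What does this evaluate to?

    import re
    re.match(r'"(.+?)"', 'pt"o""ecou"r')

`re.match` only tries the pattern at the start of the string.
Here the string doesn't start with a match, so the call returns None.

None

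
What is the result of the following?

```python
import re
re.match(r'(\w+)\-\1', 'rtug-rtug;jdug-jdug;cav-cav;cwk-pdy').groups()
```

('rtug',)

The match spans [0:9] → 'rtug-rtug'.
Captured: group 1 = 'rtug'.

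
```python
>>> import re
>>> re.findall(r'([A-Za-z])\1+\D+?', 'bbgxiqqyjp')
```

`\1` has to match the exact text group 1 already captured.
With a single group, `findall` returns only what that group captured — 2 items.

['b', 'q']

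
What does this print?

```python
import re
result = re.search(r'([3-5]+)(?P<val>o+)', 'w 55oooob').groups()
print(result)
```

The match spans [2:8] → '55oooo'.
Captured: group 1 = '55', group 2 = 'oooo'.

('55', 'oooo')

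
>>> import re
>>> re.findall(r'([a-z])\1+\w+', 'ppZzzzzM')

The backreference `\1` re-matches whatever the first group consumed, character for character.
Because there's exactly one group, `findall` drops the full match and keeps group 1 from the one hit.

['p']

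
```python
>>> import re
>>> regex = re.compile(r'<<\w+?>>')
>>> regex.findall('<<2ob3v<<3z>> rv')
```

['<<3z>>']

Scanning left to right: at [7:13] → '<<3z>>'.
With no groups in the pattern, `findall` gives back each whole match — 1 here.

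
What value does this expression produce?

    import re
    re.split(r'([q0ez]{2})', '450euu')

['45', '0e', 'uu']

Pattern: exactly 2 of one of [q0ez] (captured).
Matches to split on: at [2:4] → '0e'.
`re.split` interleaves the captured-group text with the surrounding fragments.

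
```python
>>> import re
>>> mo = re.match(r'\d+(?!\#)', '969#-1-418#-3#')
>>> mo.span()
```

(0, 2)

`re.match` won't scan ahead — the pattern has to work from the very first character.
The match spans [0:2] → '96'.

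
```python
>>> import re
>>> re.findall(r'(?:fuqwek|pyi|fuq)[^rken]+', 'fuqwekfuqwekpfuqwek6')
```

['fuqwekfuqw', 'fuqwek6']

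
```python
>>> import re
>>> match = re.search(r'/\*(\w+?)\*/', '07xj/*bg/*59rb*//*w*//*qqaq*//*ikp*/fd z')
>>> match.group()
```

`search` walks the string left to right and returns the first match it finds.
The match spans [8:16] → '/*59rb*/'.
Captured: group 1 = '59rb'.

'/*59rb*/'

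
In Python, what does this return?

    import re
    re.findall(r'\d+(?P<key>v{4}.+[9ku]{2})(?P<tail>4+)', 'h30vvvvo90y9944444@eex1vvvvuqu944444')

[('vvvvo90y9944444@eex1vvvvuqu9', '44444')]

`findall` packs the 2 group values into a tuple for every match.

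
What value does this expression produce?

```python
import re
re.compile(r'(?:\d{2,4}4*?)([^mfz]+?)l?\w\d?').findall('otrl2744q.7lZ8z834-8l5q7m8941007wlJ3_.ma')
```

['q.', '-', '0']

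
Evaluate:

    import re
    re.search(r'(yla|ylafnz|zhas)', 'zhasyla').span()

The match spans [0:4] → 'zhas'.

(0, 4)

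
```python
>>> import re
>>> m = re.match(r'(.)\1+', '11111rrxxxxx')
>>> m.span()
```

`\1` has to match the exact text group 1 already captured.
`re.match` only tries the pattern at the start of the string.
The match spans [0:5] → '11111'.
Captured: group 1 = '1'.

(0, 5)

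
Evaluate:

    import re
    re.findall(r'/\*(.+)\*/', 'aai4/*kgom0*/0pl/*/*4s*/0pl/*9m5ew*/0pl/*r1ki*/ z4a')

Walking the string: at [4:47] match '/*kgom0*/0pl/*/*4s*/0pl/*9m5ew*/0pl/*r1ki*/', group 1 = 'kgom0*/0pl/*/*4s*/0pl/*9m5ew*/0pl/*r1ki'.
Because there's exactly one group, `findall` drops the full match and keeps group 1 from the one hit.

['kgom0*/0pl/*/*4s*/0pl/*9m5ew*/0pl/*r1ki']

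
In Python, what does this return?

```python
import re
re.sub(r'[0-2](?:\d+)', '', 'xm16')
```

The pattern matches a character in [0-2]; then one or more of a digit (non-capturing group).
Matches: at [2:4] → '16'.
`sub` substitutes '' at each match site.

'xm'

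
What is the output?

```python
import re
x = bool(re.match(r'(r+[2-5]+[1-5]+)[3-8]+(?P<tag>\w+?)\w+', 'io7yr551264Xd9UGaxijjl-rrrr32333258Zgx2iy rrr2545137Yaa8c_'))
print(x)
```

False

`match` is anchored at position 0; if the pattern doesn't fit there, it returns None.
Here the string doesn't start with a match, so the call returns None, and `bool(None)` is False.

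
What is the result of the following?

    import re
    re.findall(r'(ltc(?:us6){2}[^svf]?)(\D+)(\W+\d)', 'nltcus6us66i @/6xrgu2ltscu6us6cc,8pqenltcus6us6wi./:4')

This matches the literal 'ltc', then the literal 'us6' repeated 2 times, then optionally any character except [svf] (captured); then one or more of a non-digit (captured); then one or more of a non-word character, then a digit (captured).
Matches: at [1:16] match 'ltcus6us66i @/6', groups = ('ltcus6us66', 'i @', '/6'); at [38:53] match 'ltcus6us6wi./:4', groups = ('ltcus6us6w', 'i./', ':4').
3 groups means each result is a tuple of 3 captured strings — 2 here.

[('ltcus6us66', 'i @', '/6'), ('ltcus6us6w', 'i./', ':4')]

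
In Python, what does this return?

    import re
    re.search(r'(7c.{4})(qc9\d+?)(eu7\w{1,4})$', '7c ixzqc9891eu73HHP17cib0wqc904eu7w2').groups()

('7cib0w', 'qc904', 'eu7w2')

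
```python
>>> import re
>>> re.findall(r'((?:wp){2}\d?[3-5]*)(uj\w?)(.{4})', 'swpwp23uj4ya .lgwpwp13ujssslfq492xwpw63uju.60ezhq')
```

This matches the literal 'wp' repeated 2 times, then optionally a digit, then zero or more of a character in [3-5] (captured); then the literal 'uj', then optionally a word character (captured); then exactly 4 of any character (captured).
Matches: at [1:14] match 'wpwp23uj4ya .', groups = ('wpwp23', 'uj4', 'ya .'); at [16:29] match 'wpwp13ujssslf', groups = ('wpwp13', 'ujs', 'sslf').
3 groups means each result is a tuple of 3 captured strings — 2 here.

[('wpwp23', 'uj4', 'ya .'), ('wpwp13', 'ujs', 'sslf')]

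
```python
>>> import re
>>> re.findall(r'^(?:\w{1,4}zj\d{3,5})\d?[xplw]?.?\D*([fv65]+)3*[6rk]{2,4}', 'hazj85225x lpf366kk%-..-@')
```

['f']

This matches anchored at the start of the string; then 1 to 4 of a word character, then the literal 'zj', then 3 to 5 of a digit (non-capturing group); then optionally a digit, then optionally one of [xplw]; then optionally any character, then zero or more of a non-digit; then one or more of one of [fv65] (captured); then zero or more of a literal '3', then 2 to 4 of one of [6rk].
With a single group, `findall` returns only what that group captured — 1 item.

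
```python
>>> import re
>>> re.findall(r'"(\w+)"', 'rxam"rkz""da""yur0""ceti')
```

Because there's exactly one group, `findall` drops the full match and keeps group 1 from each hit.

['rkz', 'da', 'yur0']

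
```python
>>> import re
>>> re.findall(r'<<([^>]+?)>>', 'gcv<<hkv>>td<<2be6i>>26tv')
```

['hkv', '2be6i']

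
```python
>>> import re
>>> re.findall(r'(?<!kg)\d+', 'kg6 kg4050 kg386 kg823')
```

The negative lookaround is zero-width — it rules out positions where the adjacent text would match, without consuming anything.
Matches: at [7:10] → '050'; at [14:16] → '86'; at [20:22] → '23'.
No capturing groups, so `findall` returns the 3 full match strings.

['050', '86', '23']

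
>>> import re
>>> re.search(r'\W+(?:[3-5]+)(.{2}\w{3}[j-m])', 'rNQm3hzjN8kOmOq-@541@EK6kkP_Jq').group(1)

The match spans [15:25] → '-@541@EK6k'.
Captured: group 1 = '1@EK6k'.

'1@EK6k'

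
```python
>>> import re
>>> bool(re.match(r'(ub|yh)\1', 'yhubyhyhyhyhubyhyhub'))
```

False

`\1` has to match the exact text group 1 already captured.
`re.match` only tries the pattern at the start of the string.
Here the pattern fails at index 0, so the call returns None, and `bool(None)` is False.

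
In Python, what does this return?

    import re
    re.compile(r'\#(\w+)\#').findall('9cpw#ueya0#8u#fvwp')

['ueya0']

Matches: at [4:11] match '#ueya0#', group 1 = 'ueya0'.
With a single group, `findall` returns only what that group captured — 1 item.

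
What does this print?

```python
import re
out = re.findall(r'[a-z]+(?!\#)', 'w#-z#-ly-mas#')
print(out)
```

A negative assertion filters positions out without eating any characters.
No capturing groups, so `findall` returns the 2 full match strings.

['ly', 'ma']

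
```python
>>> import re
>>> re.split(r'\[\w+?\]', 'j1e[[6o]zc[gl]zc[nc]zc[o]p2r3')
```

['j1e[', 'zc', 'zc', 'zc', 'p2r3']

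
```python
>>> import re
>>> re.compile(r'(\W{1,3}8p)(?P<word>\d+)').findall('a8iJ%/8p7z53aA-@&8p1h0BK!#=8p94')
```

The pattern matches 1 to 3 of a non-word character, then the literal '8p' (captured); then one or more of a digit (captured as 'word').
Scanning left to right: at [4:9] match '%/8p7', groups = ('%/8p', '7'); at [14:20] match '-@&8p1', groups = ('-@&8p', '1'); at [24:31] match '!#=8p94', groups = ('!#=8p', '94').
`findall` packs the 2 group values into a tuple for every match.

[('%/8p', '7'), ('-@&8p', '1'), ('!#=8p', '94')]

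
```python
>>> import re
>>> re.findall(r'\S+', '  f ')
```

['f']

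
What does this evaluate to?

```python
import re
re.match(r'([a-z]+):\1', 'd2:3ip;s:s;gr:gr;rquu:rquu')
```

`match` is anchored at position 0; if the pattern doesn't fit there, it returns None.
Here position 0 doesn't satisfy it, so the call returns None.

None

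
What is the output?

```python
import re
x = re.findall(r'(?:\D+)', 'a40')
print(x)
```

['a']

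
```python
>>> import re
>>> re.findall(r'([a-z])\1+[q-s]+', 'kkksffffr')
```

['k', 'f']

`\1` has to match the exact text group 1 already captured.
Walking the string: at [0:4] match 'kkks', group 1 = 'k'; at [4:9] match 'ffffr', group 1 = 'f'.
Because there's exactly one group, `findall` drops the full match and keeps group 1 from each hit.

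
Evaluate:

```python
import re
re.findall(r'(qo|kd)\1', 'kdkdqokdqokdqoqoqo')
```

`\1` has to match the exact text group 1 already captured.
With a single group, `findall` returns only what that group captured — 2 items.

['kd', 'qo']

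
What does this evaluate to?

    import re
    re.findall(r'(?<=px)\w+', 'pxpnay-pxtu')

['pnay', 'tu']

Lookahead/lookbehind check context without consuming it, so the matched span excludes the asserted characters.
Since nothing is captured, `findall` lists the 2 matched substrings directly.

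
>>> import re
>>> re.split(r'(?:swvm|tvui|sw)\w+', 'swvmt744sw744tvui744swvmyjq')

['', '']

Matches to split on: at [0:27] → 'swvmt744sw744tvui744swvmyjq'.
The string is cut at each match, leaving 2 pieces.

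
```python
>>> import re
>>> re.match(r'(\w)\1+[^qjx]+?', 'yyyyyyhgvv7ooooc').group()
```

'yyyyyyh'

With `match`, the pattern is implicitly anchored at the beginning.
The match spans [0:7] → 'yyyyyyh'.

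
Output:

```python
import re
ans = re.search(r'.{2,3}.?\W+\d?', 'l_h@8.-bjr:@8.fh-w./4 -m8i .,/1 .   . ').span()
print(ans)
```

(0, 5)

This matches 2 to 3 of any character, then optionally any character; then one or more of a non-word character, then optionally a digit.
`re.search` scans for the first position where the pattern succeeds.
The match spans [0:5] → 'l_h@8'.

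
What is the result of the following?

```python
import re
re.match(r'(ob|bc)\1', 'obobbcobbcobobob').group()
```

'obob'

`\1` is not a pattern — it's the concrete string captured by group 1, re-applied verbatim.
`re.match` only tries the pattern at the start of the string.
The match spans [0:4] → 'obob'.
Captured: group 1 = 'ob'.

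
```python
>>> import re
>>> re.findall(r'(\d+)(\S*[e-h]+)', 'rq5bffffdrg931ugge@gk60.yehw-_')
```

2 groups means the one result is a tuple of 2 captured strings — 1 here.

[('5', 'bffffdrg931ugge@gk60.yeh')]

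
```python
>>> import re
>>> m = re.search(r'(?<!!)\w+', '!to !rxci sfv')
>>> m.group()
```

The negative lookaround is zero-width — it rules out positions where the adjacent text would match, without consuming anything.
The match spans [2:3] → 'o'.

'o'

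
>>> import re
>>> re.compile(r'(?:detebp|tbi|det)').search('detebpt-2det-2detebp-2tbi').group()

Alternation tries branches left to right and keeps the first one that lets the overall match succeed at that position.
The match spans [0:6] → 'detebp'.

'detebp'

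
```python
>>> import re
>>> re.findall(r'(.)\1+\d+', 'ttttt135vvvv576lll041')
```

After group 1 captures some text, `\1` only succeeds where that same text appears again.
One capturing group, so `findall` returns just the captured substring from each match — 3 in all.

['t', 'v', 'l']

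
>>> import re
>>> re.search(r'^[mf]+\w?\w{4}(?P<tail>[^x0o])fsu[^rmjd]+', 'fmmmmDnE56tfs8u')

None

The pattern matches anchored at the start of the string; then one or more of one of [mf], then optionally a word character, then exactly 4 of a word character; then any character except [x0o] (captured as 'tail'); then the literal 'fsu', then one or more of any character except [rmjd].
Here the pattern never matches, so the call returns None.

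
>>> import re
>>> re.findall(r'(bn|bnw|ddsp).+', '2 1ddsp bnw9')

['ddsp']

One capturing group, so `findall` returns just the captured substring from the one match — 1 in all.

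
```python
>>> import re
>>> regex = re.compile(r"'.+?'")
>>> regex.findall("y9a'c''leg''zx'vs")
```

["'c'", "'leg'", "'zx'"]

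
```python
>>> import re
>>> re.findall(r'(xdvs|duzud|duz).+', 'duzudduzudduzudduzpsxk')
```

['duzud']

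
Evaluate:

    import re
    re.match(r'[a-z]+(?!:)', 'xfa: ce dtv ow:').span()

Because the assertion is negative and zero-width, positions next to the forbidden text are skipped.
`re.match` won't scan ahead — the pattern has to work from the very first character.
The match spans [0:2] → 'xf'.

(0, 2)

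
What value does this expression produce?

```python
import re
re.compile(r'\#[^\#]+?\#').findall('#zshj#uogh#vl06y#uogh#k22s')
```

['#zshj#', '#vl06y#']

Scanning left to right: at [0:6] → '#zshj#'; at [10:17] → '#vl06y#'.
Since nothing is captured, `findall` lists the 2 matched substrings directly.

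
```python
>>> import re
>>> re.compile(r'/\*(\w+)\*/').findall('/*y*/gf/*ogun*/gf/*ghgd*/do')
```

`findall` collects group 1 from each match (3 total).

['y', 'ogun', 'ghgd']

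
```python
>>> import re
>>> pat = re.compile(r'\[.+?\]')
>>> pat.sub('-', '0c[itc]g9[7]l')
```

A `+?`/`*?`/`{m,n}?` starts at its minimum and grows only as far as needed for what follows to match.
Each match is replaced by '-'.

'0c-g9-l'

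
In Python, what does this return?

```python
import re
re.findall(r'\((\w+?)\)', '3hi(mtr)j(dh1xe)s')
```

['mtr', 'dh1xe']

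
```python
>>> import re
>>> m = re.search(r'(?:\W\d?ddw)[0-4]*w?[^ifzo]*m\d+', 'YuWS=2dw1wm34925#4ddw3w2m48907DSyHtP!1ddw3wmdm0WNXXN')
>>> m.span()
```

(16, 47)

This matches a non-word character, then optionally a digit, then the literal 'ddw' (non-capturing group); then zero or more of a character in [0-4], then optionally a literal 'w'; then zero or more of any character except [ifzo]; then the literal 'm', then one or more of a digit.
Unlike `match`, `search` isn't anchored — it looks for the pattern anywhere in the string.
The match spans [16:47] → '#4ddw3w2m48907DSyHtP!1ddw3wmdm0'.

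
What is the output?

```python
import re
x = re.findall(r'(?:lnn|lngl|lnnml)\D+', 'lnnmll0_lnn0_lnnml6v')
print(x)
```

Walking the string: at [0:6] → 'lnnmll'; at [13:18] → 'lnnml'.
`findall` yields the raw match text (2 of them) because the pattern has no groups.

['lnnmll', 'lnnml']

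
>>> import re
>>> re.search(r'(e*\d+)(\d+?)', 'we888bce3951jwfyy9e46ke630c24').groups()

('e88', '8')

The match spans [1:5] → 'e888'.
Captured: group 1 = 'e88', group 2 = '8'.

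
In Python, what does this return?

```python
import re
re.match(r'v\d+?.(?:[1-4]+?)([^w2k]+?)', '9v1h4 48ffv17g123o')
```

Pattern: the literal 'v', then one or more of a digit (lazy), then any character; then one or more of a character in [1-4] (lazy) (non-capturing group); then one or more of any character except [w2k] (lazy) (captured).
`re.match` won't scan ahead — the pattern has to work from the very first character.
Here the string doesn't start with a match, so the call returns None.

None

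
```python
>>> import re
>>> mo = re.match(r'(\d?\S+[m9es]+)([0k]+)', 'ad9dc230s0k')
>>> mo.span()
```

(0, 11)

Pattern: optionally a digit, then one or more of a non-whitespace character, then one or more of one of [m9es] (captured); then one or more of one of [0k] (captured).
`match` is anchored at position 0; if the pattern doesn't fit there, it returns None.
The match spans [0:11] → 'ad9dc230s0k'.
Captured: group 1 = 'ad9dc230s', group 2 = '0k'.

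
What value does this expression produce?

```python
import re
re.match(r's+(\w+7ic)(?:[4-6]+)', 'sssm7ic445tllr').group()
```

This matches one or more of a literal 's'; then one or more of a word character, then the literal '7ic' (captured); then one or more of a character in [4-6] (non-capturing group).
`match` is anchored at position 0; if the pattern doesn't fit there, it returns None.
The match spans [0:10] → 'sssm7ic445'.
Captured: group 1 = 'm7ic'.

'sssm7ic445'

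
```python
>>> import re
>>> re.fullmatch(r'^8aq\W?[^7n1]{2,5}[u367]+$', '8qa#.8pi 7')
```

None

Pattern: anchored at the start of the string; then the literal '8aq', then optionally a non-word character; then 2 to 5 of any character except [7n1]; then one or more of one of [u367]; then anchored at the end.
`re.fullmatch` is like wrapping the pattern in `^…$` (in single-line mode).
Here the pattern can't cover the whole string, so the call returns None.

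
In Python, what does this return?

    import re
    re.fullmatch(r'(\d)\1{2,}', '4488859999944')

None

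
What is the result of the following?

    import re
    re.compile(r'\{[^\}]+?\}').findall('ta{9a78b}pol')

Walking the string: at [2:9] → '{9a78b}'.
No capturing groups, so `findall` returns the 1 full match string.

['{9a78b}']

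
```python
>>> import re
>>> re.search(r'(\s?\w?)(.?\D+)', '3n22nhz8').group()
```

'3n'

The match spans [0:2] → '3n'.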